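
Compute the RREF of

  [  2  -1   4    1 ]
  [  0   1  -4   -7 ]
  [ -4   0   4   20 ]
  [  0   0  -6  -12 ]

[[1, 0, 0, -3], [0, 1, 0, 1], [0, 0, 1, 2], [0, 0, 0, 0]]

R1 := 1/2·R1
  [  1  -1/2   2  1/2 ]
  [  0     1  -4   -7 ]
  [ -4     0   4   20 ]
  [  0     0  -6  -12 ]
R3 := R3 + 4·R1
  [ 1  -1/2   2  1/2 ]
  [ 0     1  -4   -7 ]
  [ 0    -2  12   22 ]
  [ 0     0  -6  -12 ]
R3 := R3 + 2·R2
  [ 1  -1/2   2  1/2 ]
  [ 0     1  -4   -7 ]
  [ 0     0   4    8 ]
  [ 0     0  -6  -12 ]
R3 := 1/4·R3
  [ 1  -1/2   2  1/2 ]
  [ 0     1  -4   -7 ]
  [ 0     0   1    2 ]
  [ 0     0  -6  -12 ]
R4 := R4 + 6·R3
  [ 1  -1/2   2  1/2 ]
  [ 0     1  -4   -7 ]
  [ 0     0   1    2 ]
  [ 0     0   0    0 ]
R2 := R2 + 4·R3
  [ 1  -1/2  2  1/2 ]
  [ 0     1  0    1 ]
  [ 0     0  1    2 ]
  [ 0     0  0    0 ]
R1 := R1 − 2·R3
  [ 1  -1/2  0  -7/2 ]
  [ 0     1  0     1 ]
  [ 0     0  1     2 ]
  [ 0     0  0     0 ]
R1 := R1 + 1/2·R2
  [ 1  0  0  -3 ]
  [ 0  1  0   1 ]
  [ 0  0  1   2 ]
  [ 0  0  0   0 ]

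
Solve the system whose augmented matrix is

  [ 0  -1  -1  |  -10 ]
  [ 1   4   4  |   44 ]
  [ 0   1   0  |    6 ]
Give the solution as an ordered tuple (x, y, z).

r1 ↔ r2
  [ 1   4   4  |   44 ]
  [ 0  -1  -1  |  -10 ]
  [ 0   1   0  |    6 ]
r2 := -1·r2
  [ 1  4  4  |  44 ]
  [ 0  1  1  |  10 ]
  [ 0  1  0  |   6 ]
r3 := r3 − r2
  [ 1  4   4  |  44 ]
  [ 0  1   1  |  10 ]
  [ 0  0  -1  |  -4 ]
r3 := -1·r3
  [ 1  4  4  |  44 ]
  [ 0  1  1  |  10 ]
  [ 0  0  1  |   4 ]
r2 := r2 − r3
  [ 1  4  4  |  44 ]
  [ 0  1  0  |   6 ]
  [ 0  0  1  |   4 ]
r1 := r1 − 4·r3
  [ 1  4  0  |  28 ]
  [ 0  1  0  |   6 ]
  [ 0  0  1  |   4 ]
r1 := r1 − 4·r2
  [ 1  0  0  |  4 ]
  [ 0  1  0  |  6 ]
  [ 0  0  1  |  4 ]
Reading off the last column: x = 4, y = 6, z = 4.

(4, 6, 4)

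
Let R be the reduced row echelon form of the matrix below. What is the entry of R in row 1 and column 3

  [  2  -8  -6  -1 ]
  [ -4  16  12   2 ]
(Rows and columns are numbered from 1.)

Multiply R1 by 1/2.
  [  1  -4  -3  -1/2 ]
  [ -4  16  12     2 ]
Add 4 times R1 to R2.
  [ 1  -4  -3  -1/2 ]
  [ 0   0   0     0 ]

-3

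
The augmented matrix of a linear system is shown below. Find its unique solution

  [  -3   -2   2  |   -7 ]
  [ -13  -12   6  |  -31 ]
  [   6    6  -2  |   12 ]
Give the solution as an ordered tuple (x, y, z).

ρ1 := -1/3·ρ1
  [   1  2/3  -2/3  |  7/3 ]
  [ -13  -12     6  |  -31 ]
  [   6    6    -2  |   12 ]
ρ2 := ρ2 + 13·ρ1
  [ 1    2/3  -2/3  |   7/3 ]
  [ 0  -10/3  -8/3  |  -2/3 ]
  [ 6      6    -2  |    12 ]
ρ3 := ρ3 − 6·ρ1
  [ 1    2/3  -2/3  |   7/3 ]
  [ 0  -10/3  -8/3  |  -2/3 ]
  [ 0      2     2  |    -2 ]
ρ2 := -3/10·ρ2
  [ 1  2/3  -2/3  |  7/3 ]
  [ 0    1   4/5  |  1/5 ]
  [ 0    2     2  |   -2 ]
ρ3 := ρ3 − 2·ρ2
  [ 1  2/3  -2/3  |    7/3 ]
  [ 0    1   4/5  |    1/5 ]
  [ 0    0   2/5  |  -12/5 ]
ρ3 := 5/2·ρ3
  [ 1  2/3  -2/3  |  7/3 ]
  [ 0    1   4/5  |  1/5 ]
  [ 0    0     1  |   -6 ]
ρ2 := ρ2 − 4/5·ρ3
  [ 1  2/3  -2/3  |  7/3 ]
  [ 0    1     0  |    5 ]
  [ 0    0     1  |   -6 ]
ρ1 := ρ1 + 2/3·ρ3
  [ 1  2/3  0  |  -5/3 ]
  [ 0    1  0  |     5 ]
  [ 0    0  1  |    -6 ]
ρ1 := ρ1 − 2/3·ρ2
  [ 1  0  0  |  -5 ]
  [ 0  1  0  |   5 ]
  [ 0  0  1  |  -6 ]
Reading off the last column: x = -5, y = 5, z = -6.

(-5, 5, -6)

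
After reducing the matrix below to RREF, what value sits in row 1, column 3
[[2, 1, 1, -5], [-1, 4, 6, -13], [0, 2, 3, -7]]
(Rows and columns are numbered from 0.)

Multiply r1 by 1/2.
  [  1  1/2  1/2  -5/2 ]
  [ -1    4    6   -13 ]
  [  0    2    3    -7 ]
Add r1 to r2.
  [ 1  1/2   1/2   -5/2 ]
  [ 0  9/2  13/2  -31/2 ]
  [ 0    2     3     -7 ]
Multiply r2 by 2/9.
  [ 1  1/2   1/2   -5/2 ]
  [ 0    1  13/9  -31/9 ]
  [ 0    2     3     -7 ]
Subtract 2 times r2 from r3.
  [ 1  1/2   1/2   -5/2 ]
  [ 0    1  13/9  -31/9 ]
  [ 0    0   1/9   -1/9 ]
Multiply r3 by 9.
  [ 1  1/2   1/2   -5/2 ]
  [ 0    1  13/9  -31/9 ]
  [ 0    0     1     -1 ]
Subtract 13/9 times r3 from r2.
  [ 1  1/2  1/2  -5/2 ]
  [ 0    1    0    -2 ]
  [ 0    0    1    -1 ]
Subtract 1/2 times r3 from r1.
  [ 1  1/2  0  -2 ]
  [ 0    1  0  -2 ]
  [ 0    0  1  -1 ]
Subtract 1/2 times r2 from r1.
  [ 1  0  0  -1 ]
  [ 0  1  0  -2 ]
  [ 0  0  1  -1 ]

-2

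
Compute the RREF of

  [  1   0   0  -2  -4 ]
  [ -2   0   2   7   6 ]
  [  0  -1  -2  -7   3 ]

ρ2 ← ρ2 + 2·ρ1
  [ 1   0   0  -2  -4 ]
  [ 0   0   2   3  -2 ]
  [ 0  -1  -2  -7   3 ]
ρ2 ↔ ρ3
  [ 1   0   0  -2  -4 ]
  [ 0  -1  -2  -7   3 ]
  [ 0   0   2   3  -2 ]
ρ2 ← -1·ρ2
  [ 1  0  0  -2  -4 ]
  [ 0  1  2   7  -3 ]
  [ 0  0  2   3  -2 ]
ρ3 ← 1/2·ρ3
  [ 1  0  0   -2  -4 ]
  [ 0  1  2    7  -3 ]
  [ 0  0  1  3/2  -1 ]
ρ2 ← ρ2 − 2·ρ3
  [ 1  0  0   -2  -4 ]
  [ 0  1  0    4  -1 ]
  [ 0  0  1  3/2  -1 ]

[[1, 0, 0, -2, -4], [0, 1, 0, 4, -1], [0, 0, 1, 3/2, -1]]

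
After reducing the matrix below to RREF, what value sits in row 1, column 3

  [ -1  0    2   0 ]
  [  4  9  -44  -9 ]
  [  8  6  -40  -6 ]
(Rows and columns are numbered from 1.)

-2

ρ1 ← -1·ρ1
  [ 1  0   -2   0 ]
  [ 4  9  -44  -9 ]
  [ 8  6  -40  -6 ]
ρ2 ← ρ2 − 4·ρ1
  [ 1  0   -2   0 ]
  [ 0  9  -36  -9 ]
  [ 8  6  -40  -6 ]
ρ3 ← ρ3 − 8·ρ1
  [ 1  0   -2   0 ]
  [ 0  9  -36  -9 ]
  [ 0  6  -24  -6 ]
ρ2 ← 1/9·ρ2
  [ 1  0   -2   0 ]
  [ 0  1   -4  -1 ]
  [ 0  6  -24  -6 ]
ρ3 ← ρ3 − 6·ρ2
  [ 1  0  -2   0 ]
  [ 0  1  -4  -1 ]
  [ 0  0   0   0 ]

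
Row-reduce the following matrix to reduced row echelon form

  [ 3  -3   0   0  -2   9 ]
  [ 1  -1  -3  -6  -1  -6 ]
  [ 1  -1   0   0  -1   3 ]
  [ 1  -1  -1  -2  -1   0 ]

ρ1 ← 1/3·ρ1
  [ 1  -1   0   0  -2/3   3 ]
  [ 1  -1  -3  -6    -1  -6 ]
  [ 1  -1   0   0    -1   3 ]
  [ 1  -1  -1  -2    -1   0 ]
ρ2 ← ρ2 − ρ1
  [ 1  -1   0   0  -2/3   3 ]
  [ 0   0  -3  -6  -1/3  -9 ]
  [ 1  -1   0   0    -1   3 ]
  [ 1  -1  -1  -2    -1   0 ]
ρ3 ← ρ3 − ρ1
  [ 1  -1   0   0  -2/3   3 ]
  [ 0   0  -3  -6  -1/3  -9 ]
  [ 0   0   0   0  -1/3   0 ]
  [ 1  -1  -1  -2    -1   0 ]
ρ4 ← ρ4 − ρ1
  [ 1  -1   0   0  -2/3   3 ]
  [ 0   0  -3  -6  -1/3  -9 ]
  [ 0   0   0   0  -1/3   0 ]
  [ 0   0  -1  -2  -1/3  -3 ]
ρ2 ← -1/3·ρ2
  [ 1  -1   0   0  -2/3   3 ]
  [ 0   0   1   2   1/9   3 ]
  [ 0   0   0   0  -1/3   0 ]
  [ 0   0  -1  -2  -1/3  -3 ]
ρ4 ← ρ4 + ρ2
  [ 1  -1  0  0  -2/3  3 ]
  [ 0   0  1  2   1/9  3 ]
  [ 0   0  0  0  -1/3  0 ]
  [ 0   0  0  0  -2/9  0 ]
ρ3 ← -3·ρ3
  [ 1  -1  0  0  -2/3  3 ]
  [ 0   0  1  2   1/9  3 ]
  [ 0   0  0  0     1  0 ]
  [ 0   0  0  0  -2/9  0 ]
ρ4 ← ρ4 + 2/9·ρ3
  [ 1  -1  0  0  -2/3  3 ]
  [ 0   0  1  2   1/9  3 ]
  [ 0   0  0  0     1  0 ]
  [ 0   0  0  0     0  0 ]
ρ2 ← ρ2 − 1/9·ρ3
  [ 1  -1  0  0  -2/3  3 ]
  [ 0   0  1  2     0  3 ]
  [ 0   0  0  0     1  0 ]
  [ 0   0  0  0     0  0 ]
ρ1 ← ρ1 + 2/3·ρ3
  [ 1  -1  0  0  0  3 ]
  [ 0   0  1  2  0  3 ]
  [ 0   0  0  0  1  0 ]
  [ 0   0  0  0  0  0 ]

[[1, -1, 0, 0, 0, 3], [0, 0, 1, 2, 0, 3], [0, 0, 0, 0, 1, 0], [0, 0, 0, 0, 0, 0]]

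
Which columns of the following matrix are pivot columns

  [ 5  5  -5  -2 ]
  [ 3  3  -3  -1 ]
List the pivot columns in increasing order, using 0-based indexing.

R1 -> 1/5·R1
  [ 1  1  -1  -2/5 ]
  [ 3  3  -3    -1 ]
R2 -> R2 − 3·R1
  [ 1  1  -1  -2/5 ]
  [ 0  0   0   1/5 ]
R2 -> 5·R2
  [ 1  1  -1  -2/5 ]
  [ 0  0   0     1 ]
R1 -> R1 + 2/5·R2
  [ 1  1  -1  0 ]
  [ 0  0   0  1 ]
Pivot columns are the columns containing a leading 1.

0, 3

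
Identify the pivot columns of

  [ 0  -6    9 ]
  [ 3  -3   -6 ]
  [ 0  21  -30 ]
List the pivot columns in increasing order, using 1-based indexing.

r1 ↔ r2
r1 → 1/3·r1
r2 → -1/6·r2
r3 → r3 − 21·r2
r3 → 2/3·r3
r2 → r2 + 3/2·r3
r1 → r1 + 2·r3
r1 → r1 + r2
Pivot columns are the columns containing a leading 1.

1, 2, 3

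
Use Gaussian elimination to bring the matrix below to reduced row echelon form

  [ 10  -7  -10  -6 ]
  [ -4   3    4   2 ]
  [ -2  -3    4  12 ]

R1 -> 1/10·R1
  [  1  -7/10  -1  -3/5 ]
  [ -4      3   4     2 ]
  [ -2     -3   4    12 ]
R2 -> R2 + 4·R1
  [  1  -7/10  -1  -3/5 ]
  [  0    1/5   0  -2/5 ]
  [ -2     -3   4    12 ]
R3 -> R3 + 2·R1
  [ 1  -7/10  -1  -3/5 ]
  [ 0    1/5   0  -2/5 ]
  [ 0  -22/5   2  54/5 ]
R2 -> 5·R2
  [ 1  -7/10  -1  -3/5 ]
  [ 0      1   0    -2 ]
  [ 0  -22/5   2  54/5 ]
R3 -> R3 + 22/5·R2
  [ 1  -7/10  -1  -3/5 ]
  [ 0      1   0    -2 ]
  [ 0      0   2     2 ]
R3 -> 1/2·R3
  [ 1  -7/10  -1  -3/5 ]
  [ 0      1   0    -2 ]
  [ 0      0   1     1 ]
R1 -> R1 + R3
  [ 1  -7/10  0  2/5 ]
  [ 0      1  0   -2 ]
  [ 0      0  1    1 ]
R1 -> R1 + 7/10·R2
  [ 1  0  0  -1 ]
  [ 0  1  0  -2 ]
  [ 0  0  1   1 ]

[[1, 0, 0, -1], [0, 1, 0, -2], [0, 0, 1, 1]]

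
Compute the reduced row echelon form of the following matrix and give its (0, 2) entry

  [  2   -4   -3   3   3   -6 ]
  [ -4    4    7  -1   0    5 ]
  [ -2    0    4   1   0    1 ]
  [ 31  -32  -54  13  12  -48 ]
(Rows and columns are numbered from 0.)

Multiply R1 by 1/2.
  [  1   -2  -3/2  3/2  3/2   -3 ]
  [ -4    4     7   -1    0    5 ]
  [ -2    0     4    1    0    1 ]
  [ 31  -32   -54   13   12  -48 ]
Add 4 times R1 to R2.
  [  1   -2  -3/2  3/2  3/2   -3 ]
  [  0   -4     1    5    6   -7 ]
  [ -2    0     4    1    0    1 ]
  [ 31  -32   -54   13   12  -48 ]
Add 2 times R1 to R3.
  [  1   -2  -3/2  3/2  3/2   -3 ]
  [  0   -4     1    5    6   -7 ]
  [  0   -4     1    4    3   -5 ]
  [ 31  -32   -54   13   12  -48 ]
Subtract 31 times R1 from R4.
  [ 1  -2   -3/2    3/2    3/2  -3 ]
  [ 0  -4      1      5      6  -7 ]
  [ 0  -4      1      4      3  -5 ]
  [ 0  30  -15/2  -67/2  -69/2  45 ]
Multiply R2 by -1/4.
  [ 1  -2   -3/2    3/2    3/2   -3 ]
  [ 0   1   -1/4   -5/4   -3/2  7/4 ]
  [ 0  -4      1      4      3   -5 ]
  [ 0  30  -15/2  -67/2  -69/2   45 ]
Add 4 times R2 to R3.
  [ 1  -2   -3/2    3/2    3/2   -3 ]
  [ 0   1   -1/4   -5/4   -3/2  7/4 ]
  [ 0   0      0     -1     -3    2 ]
  [ 0  30  -15/2  -67/2  -69/2   45 ]
Subtract 30 times R2 from R4.
  [ 1  -2  -3/2   3/2   3/2     -3 ]
  [ 0   1  -1/4  -5/4  -3/2    7/4 ]
  [ 0   0     0    -1    -3      2 ]
  [ 0   0     0     4  21/2  -15/2 ]
Multiply R3 by -1.
  [ 1  -2  -3/2   3/2   3/2     -3 ]
  [ 0   1  -1/4  -5/4  -3/2    7/4 ]
  [ 0   0     0     1     3     -2 ]
  [ 0   0     0     4  21/2  -15/2 ]
Subtract 4 times R3 from R4.
  [ 1  -2  -3/2   3/2   3/2   -3 ]
  [ 0   1  -1/4  -5/4  -3/2  7/4 ]
  [ 0   0     0     1     3   -2 ]
  [ 0   0     0     0  -3/2  1/2 ]
Multiply R4 by -2/3.
  [ 1  -2  -3/2   3/2   3/2    -3 ]
  [ 0   1  -1/4  -5/4  -3/2   7/4 ]
  [ 0   0     0     1     3    -2 ]
  [ 0   0     0     0     1  -1/3 ]
Subtract 3 times R4 from R3.
  [ 1  -2  -3/2   3/2   3/2    -3 ]
  [ 0   1  -1/4  -5/4  -3/2   7/4 ]
  [ 0   0     0     1     0    -1 ]
  [ 0   0     0     0     1  -1/3 ]
Add 3/2 times R4 to R2.
  [ 1  -2  -3/2   3/2  3/2    -3 ]
  [ 0   1  -1/4  -5/4    0   5/4 ]
  [ 0   0     0     1    0    -1 ]
  [ 0   0     0     0    1  -1/3 ]
Subtract 3/2 times R4 from R1.
  [ 1  -2  -3/2   3/2  0  -5/2 ]
  [ 0   1  -1/4  -5/4  0   5/4 ]
  [ 0   0     0     1  0    -1 ]
  [ 0   0     0     0  1  -1/3 ]
Add 5/4 times R3 to R2.
  [ 1  -2  -3/2  3/2  0  -5/2 ]
  [ 0   1  -1/4    0  0     0 ]
  [ 0   0     0    1  0    -1 ]
  [ 0   0     0    0  1  -1/3 ]
Subtract 3/2 times R3 from R1.
  [ 1  -2  -3/2  0  0    -1 ]
  [ 0   1  -1/4  0  0     0 ]
  [ 0   0     0  1  0    -1 ]
  [ 0   0     0  0  1  -1/3 ]
Add 2 times R2 to R1.
  [ 1  0    -2  0  0    -1 ]
  [ 0  1  -1/4  0  0     0 ]
  [ 0  0     0  1  0    -1 ]
  [ 0  0     0  0  1  -1/3 ]

-2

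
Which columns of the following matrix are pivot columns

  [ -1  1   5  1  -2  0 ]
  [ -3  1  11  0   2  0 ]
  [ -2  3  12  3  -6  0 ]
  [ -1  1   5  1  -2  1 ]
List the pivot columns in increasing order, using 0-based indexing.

0, 1, 3, 5

ρ1 ← -1·ρ1
  [  1  -1  -5  -1   2  0 ]
  [ -3   1  11   0   2  0 ]
  [ -2   3  12   3  -6  0 ]
  [ -1   1   5   1  -2  1 ]
ρ2 ← ρ2 + 3·ρ1
  [  1  -1  -5  -1   2  0 ]
  [  0  -2  -4  -3   8  0 ]
  [ -2   3  12   3  -6  0 ]
  [ -1   1   5   1  -2  1 ]
ρ3 ← ρ3 + 2·ρ1
  [  1  -1  -5  -1   2  0 ]
  [  0  -2  -4  -3   8  0 ]
  [  0   1   2   1  -2  0 ]
  [ -1   1   5   1  -2  1 ]
ρ4 ← ρ4 + ρ1
  [ 1  -1  -5  -1   2  0 ]
  [ 0  -2  -4  -3   8  0 ]
  [ 0   1   2   1  -2  0 ]
  [ 0   0   0   0   0  1 ]
ρ2 ← -1/2·ρ2
  [ 1  -1  -5   -1   2  0 ]
  [ 0   1   2  3/2  -4  0 ]
  [ 0   1   2    1  -2  0 ]
  [ 0   0   0    0   0  1 ]
ρ3 ← ρ3 − ρ2
  [ 1  -1  -5    -1   2  0 ]
  [ 0   1   2   3/2  -4  0 ]
  [ 0   0   0  -1/2   2  0 ]
  [ 0   0   0     0   0  1 ]
ρ3 ← -2·ρ3
  [ 1  -1  -5   -1   2  0 ]
  [ 0   1   2  3/2  -4  0 ]
  [ 0   0   0    1  -4  0 ]
  [ 0   0   0    0   0  1 ]
ρ2 ← ρ2 − 3/2·ρ3
  [ 1  -1  -5  -1   2  0 ]
  [ 0   1   2   0   2  0 ]
  [ 0   0   0   1  -4  0 ]
  [ 0   0   0   0   0  1 ]
ρ1 ← ρ1 + ρ3
  [ 1  -1  -5  0  -2  0 ]
  [ 0   1   2  0   2  0 ]
  [ 0   0   0  1  -4  0 ]
  [ 0   0   0  0   0  1 ]
ρ1 ← ρ1 + ρ2
  [ 1  0  -3  0   0  0 ]
  [ 0  1   2  0   2  0 ]
  [ 0  0   0  1  -4  0 ]
  [ 0  0   0  0   0  1 ]
Pivot columns are the columns containing a leading 1.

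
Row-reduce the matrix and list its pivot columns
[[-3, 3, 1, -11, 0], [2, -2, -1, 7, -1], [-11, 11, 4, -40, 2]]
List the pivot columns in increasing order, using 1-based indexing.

Multiply r1 by -1/3.
  [   1  -1  -1/3  11/3   0 ]
  [   2  -2    -1     7  -1 ]
  [ -11  11     4   -40   2 ]
Subtract 2 times r1 from r2.
  [   1  -1  -1/3  11/3   0 ]
  [   0   0  -1/3  -1/3  -1 ]
  [ -11  11     4   -40   2 ]
Add 11 times r1 to r3.
  [ 1  -1  -1/3  11/3   0 ]
  [ 0   0  -1/3  -1/3  -1 ]
  [ 0   0   1/3   1/3   2 ]
Multiply r2 by -3.
  [ 1  -1  -1/3  11/3  0 ]
  [ 0   0     1     1  3 ]
  [ 0   0   1/3   1/3  2 ]
Subtract 1/3 times r2 from r3.
  [ 1  -1  -1/3  11/3  0 ]
  [ 0   0     1     1  3 ]
  [ 0   0     0     0  1 ]
Subtract 3 times r3 from r2.
  [ 1  -1  -1/3  11/3  0 ]
  [ 0   0     1     1  0 ]
  [ 0   0     0     0  1 ]
Add 1/3 times r2 to r1.
  [ 1  -1  0  4  0 ]
  [ 0   0  1  1  0 ]
  [ 0   0  0  0  1 ]
Pivot columns are the columns containing a leading 1.

1, 3, 5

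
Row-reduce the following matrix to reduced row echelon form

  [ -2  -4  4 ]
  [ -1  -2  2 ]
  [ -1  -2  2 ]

[[1, 2, -2], [0, 0, 0], [0, 0, 0]]

Multiply R1 by -1/2.
  [  1   2  -2 ]
  [ -1  -2   2 ]
  [ -1  -2   2 ]
Add R1 to R2.
  [  1   2  -2 ]
  [  0   0   0 ]
  [ -1  -2   2 ]
Add R1 to R3.
  [ 1  2  -2 ]
  [ 0  0   0 ]
  [ 0  0   0 ]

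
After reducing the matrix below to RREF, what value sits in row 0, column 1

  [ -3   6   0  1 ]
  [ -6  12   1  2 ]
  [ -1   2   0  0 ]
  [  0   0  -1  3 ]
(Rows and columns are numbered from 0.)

-2

r1 ← -1/3·r1
  [  1  -2   0  -1/3 ]
  [ -6  12   1     2 ]
  [ -1   2   0     0 ]
  [  0   0  -1     3 ]
r2 ← r2 + 6·r1
  [  1  -2   0  -1/3 ]
  [  0   0   1     0 ]
  [ -1   2   0     0 ]
  [  0   0  -1     3 ]
r3 ← r3 + r1
  [ 1  -2   0  -1/3 ]
  [ 0   0   1     0 ]
  [ 0   0   0  -1/3 ]
  [ 0   0  -1     3 ]
r4 ← r4 + r2
  [ 1  -2  0  -1/3 ]
  [ 0   0  1     0 ]
  [ 0   0  0  -1/3 ]
  [ 0   0  0     3 ]
r3 ← -3·r3
  [ 1  -2  0  -1/3 ]
  [ 0   0  1     0 ]
  [ 0   0  0     1 ]
  [ 0   0  0     3 ]
r4 ← r4 − 3·r3
  [ 1  -2  0  -1/3 ]
  [ 0   0  1     0 ]
  [ 0   0  0     1 ]
  [ 0   0  0     0 ]
r1 ← r1 + 1/3·r3
  [ 1  -2  0  0 ]
  [ 0   0  1  0 ]
  [ 0   0  0  1 ]
  [ 0   0  0  0 ]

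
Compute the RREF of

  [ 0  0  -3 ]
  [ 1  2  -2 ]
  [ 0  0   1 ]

[[1, 2, 0], [0, 0, 1], [0, 0, 0]]

ρ1 ↔ ρ2
  [ 1  2  -2 ]
  [ 0  0  -3 ]
  [ 0  0   1 ]
ρ2 ← -1/3·ρ2
  [ 1  2  -2 ]
  [ 0  0   1 ]
  [ 0  0   1 ]
ρ3 ← ρ3 − ρ2
  [ 1  2  -2 ]
  [ 0  0   1 ]
  [ 0  0   0 ]
ρ1 ← ρ1 + 2·ρ2
  [ 1  2  0 ]
  [ 0  0  1 ]
  [ 0  0  0 ]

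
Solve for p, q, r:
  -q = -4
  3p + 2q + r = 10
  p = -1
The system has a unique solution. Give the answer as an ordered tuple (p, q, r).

Form the augmented matrix and row-reduce:
  [ 0  -1  0  |  -4 ]
  [ 3   2  1  |  10 ]
  [ 1   0  0  |  -1 ]
Swap R1 and R2.
  [ 3   2  1  |  10 ]
  [ 0  -1  0  |  -4 ]
  [ 1   0  0  |  -1 ]
Multiply R1 by 1/3.
  [ 1  2/3  1/3  |  10/3 ]
  [ 0   -1    0  |    -4 ]
  [ 1    0    0  |    -1 ]
Subtract R1 from R3.
  [ 1   2/3   1/3  |   10/3 ]
  [ 0    -1     0  |     -4 ]
  [ 0  -2/3  -1/3  |  -13/3 ]
Multiply R2 by -1.
  [ 1   2/3   1/3  |   10/3 ]
  [ 0     1     0  |      4 ]
  [ 0  -2/3  -1/3  |  -13/3 ]
Add 2/3 times R2 to R3.
  [ 1  2/3   1/3  |  10/3 ]
  [ 0    1     0  |     4 ]
  [ 0    0  -1/3  |  -5/3 ]
Multiply R3 by -3.
  [ 1  2/3  1/3  |  10/3 ]
  [ 0    1    0  |     4 ]
  [ 0    0    1  |     5 ]
Subtract 1/3 times R3 from R1.
  [ 1  2/3  0  |  5/3 ]
  [ 0    1  0  |    4 ]
  [ 0    0  1  |    5 ]
Subtract 2/3 times R2 from R1.
  [ 1  0  0  |  -1 ]
  [ 0  1  0  |   4 ]
  [ 0  0  1  |   5 ]
Reading off the last column: p = -1, q = 4, r = 5.

(-1, 4, 5)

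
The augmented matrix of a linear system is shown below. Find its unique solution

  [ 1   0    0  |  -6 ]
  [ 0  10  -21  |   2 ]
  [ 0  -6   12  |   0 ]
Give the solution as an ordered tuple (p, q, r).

R2 := 1/10·R2
  [ 1   0       0  |   -6 ]
  [ 0   1  -21/10  |  1/5 ]
  [ 0  -6      12  |    0 ]
R3 := R3 + 6·R2
  [ 1  0       0  |   -6 ]
  [ 0  1  -21/10  |  1/5 ]
  [ 0  0    -3/5  |  6/5 ]
R3 := -5/3·R3
  [ 1  0       0  |   -6 ]
  [ 0  1  -21/10  |  1/5 ]
  [ 0  0       1  |   -2 ]
R2 := R2 + 21/10·R3
  [ 1  0  0  |  -6 ]
  [ 0  1  0  |  -4 ]
  [ 0  0  1  |  -2 ]
Reading off the last column: p = -6, q = -4, r = -2.

(-6, -4, -2)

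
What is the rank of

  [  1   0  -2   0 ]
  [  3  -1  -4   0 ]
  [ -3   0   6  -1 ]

rank = 3

R2 → R2 − 3·R1
  [  1   0  -2   0 ]
  [  0  -1   2   0 ]
  [ -3   0   6  -1 ]
R3 → R3 + 3·R1
  [ 1   0  -2   0 ]
  [ 0  -1   2   0 ]
  [ 0   0   0  -1 ]
R2 → -1·R2
  [ 1  0  -2   0 ]
  [ 0  1  -2   0 ]
  [ 0  0   0  -1 ]
R3 → -1·R3
  [ 1  0  -2  0 ]
  [ 0  1  -2  0 ]
  [ 0  0   0  1 ]
The reduced form has 3 nonzero rows.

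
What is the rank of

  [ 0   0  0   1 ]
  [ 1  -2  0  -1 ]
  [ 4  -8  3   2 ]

r1 <=> r2
r3 → r3 − 4·r1
r2 <=> r3
r2 → 1/3·r2
r2 → r2 − 2·r3
r1 → r1 + r3
The reduced form has 3 nonzero rows.

rank = 3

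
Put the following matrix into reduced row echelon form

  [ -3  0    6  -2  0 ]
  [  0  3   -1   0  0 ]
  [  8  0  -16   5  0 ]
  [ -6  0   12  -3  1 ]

r1 → -1/3·r1
r3 → r3 − 8·r1
r4 → r4 + 6·r1
r2 → 1/3·r2
r3 → -3·r3
r4 → r4 − r3
r1 → r1 − 2/3·r3

[[1, 0, -2, 0, 0], [0, 1, -1/3, 0, 0], [0, 0, 0, 1, 0], [0, 0, 0, 0, 1]]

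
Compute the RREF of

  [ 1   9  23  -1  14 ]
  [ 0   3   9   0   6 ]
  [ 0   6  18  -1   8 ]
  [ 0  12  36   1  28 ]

[[1, 0, -4, 0, 0], [0, 1, 3, 0, 2], [0, 0, 0, 1, 4], [0, 0, 0, 0, 0]]

ρ2 → 1/3·ρ2
  [ 1   9  23  -1  14 ]
  [ 0   1   3   0   2 ]
  [ 0   6  18  -1   8 ]
  [ 0  12  36   1  28 ]
ρ3 → ρ3 − 6·ρ2
  [ 1   9  23  -1  14 ]
  [ 0   1   3   0   2 ]
  [ 0   0   0  -1  -4 ]
  [ 0  12  36   1  28 ]
ρ4 → ρ4 − 12·ρ2
  [ 1  9  23  -1  14 ]
  [ 0  1   3   0   2 ]
  [ 0  0   0  -1  -4 ]
  [ 0  0   0   1   4 ]
ρ3 → -1·ρ3
  [ 1  9  23  -1  14 ]
  [ 0  1   3   0   2 ]
  [ 0  0   0   1   4 ]
  [ 0  0   0   1   4 ]
ρ4 → ρ4 − ρ3
  [ 1  9  23  -1  14 ]
  [ 0  1   3   0   2 ]
  [ 0  0   0   1   4 ]
  [ 0  0   0   0   0 ]
ρ1 → ρ1 + ρ3
  [ 1  9  23  0  18 ]
  [ 0  1   3  0   2 ]
  [ 0  0   0  1   4 ]
  [ 0  0   0  0   0 ]
ρ1 → ρ1 − 9·ρ2
  [ 1  0  -4  0  0 ]
  [ 0  1   3  0  2 ]
  [ 0  0   0  1  4 ]
  [ 0  0   0  0  0 ]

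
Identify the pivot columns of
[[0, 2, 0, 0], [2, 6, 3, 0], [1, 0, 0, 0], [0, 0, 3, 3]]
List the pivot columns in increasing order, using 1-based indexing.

1, 2, 3, 4

ρ1 ↔ ρ2
  [ 2  6  3  0 ]
  [ 0  2  0  0 ]
  [ 1  0  0  0 ]
  [ 0  0  3  3 ]
ρ1 -> 1/2·ρ1
  [ 1  3  3/2  0 ]
  [ 0  2    0  0 ]
  [ 1  0    0  0 ]
  [ 0  0    3  3 ]
ρ3 -> ρ3 − ρ1
  [ 1   3   3/2  0 ]
  [ 0   2     0  0 ]
  [ 0  -3  -3/2  0 ]
  [ 0   0     3  3 ]
ρ2 -> 1/2·ρ2
  [ 1   3   3/2  0 ]
  [ 0   1     0  0 ]
  [ 0  -3  -3/2  0 ]
  [ 0   0     3  3 ]
ρ3 -> ρ3 + 3·ρ2
  [ 1  3   3/2  0 ]
  [ 0  1     0  0 ]
  [ 0  0  -3/2  0 ]
  [ 0  0     3  3 ]
ρ3 -> -2/3·ρ3
  [ 1  3  3/2  0 ]
  [ 0  1    0  0 ]
  [ 0  0    1  0 ]
  [ 0  0    3  3 ]
ρ4 -> ρ4 − 3·ρ3
  [ 1  3  3/2  0 ]
  [ 0  1    0  0 ]
  [ 0  0    1  0 ]
  [ 0  0    0  3 ]
ρ4 -> 1/3·ρ4
  [ 1  3  3/2  0 ]
  [ 0  1    0  0 ]
  [ 0  0    1  0 ]
  [ 0  0    0  1 ]
ρ1 -> ρ1 − 3/2·ρ3
  [ 1  3  0  0 ]
  [ 0  1  0  0 ]
  [ 0  0  1  0 ]
  [ 0  0  0  1 ]
ρ1 -> ρ1 − 3·ρ2
  [ 1  0  0  0 ]
  [ 0  1  0  0 ]
  [ 0  0  1  0 ]
  [ 0  0  0  1 ]
Pivot columns are the columns containing a leading 1.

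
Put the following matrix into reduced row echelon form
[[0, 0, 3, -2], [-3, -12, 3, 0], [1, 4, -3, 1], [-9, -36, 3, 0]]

Swap R1 and R2.
  [ -3  -12   3   0 ]
  [  0    0   3  -2 ]
  [  1    4  -3   1 ]
  [ -9  -36   3   0 ]
Multiply R1 by -1/3.
  [  1    4  -1   0 ]
  [  0    0   3  -2 ]
  [  1    4  -3   1 ]
  [ -9  -36   3   0 ]
Subtract R1 from R3.
  [  1    4  -1   0 ]
  [  0    0   3  -2 ]
  [  0    0  -2   1 ]
  [ -9  -36   3   0 ]
Add 9 times R1 to R4.
  [ 1  4  -1   0 ]
  [ 0  0   3  -2 ]
  [ 0  0  -2   1 ]
  [ 0  0  -6   0 ]
Multiply R2 by 1/3.
  [ 1  4  -1     0 ]
  [ 0  0   1  -2/3 ]
  [ 0  0  -2     1 ]
  [ 0  0  -6     0 ]
Add 2 times R2 to R3.
  [ 1  4  -1     0 ]
  [ 0  0   1  -2/3 ]
  [ 0  0   0  -1/3 ]
  [ 0  0  -6     0 ]
Add 6 times R2 to R4.
  [ 1  4  -1     0 ]
  [ 0  0   1  -2/3 ]
  [ 0  0   0  -1/3 ]
  [ 0  0   0    -4 ]
Multiply R3 by -3.
  [ 1  4  -1     0 ]
  [ 0  0   1  -2/3 ]
  [ 0  0   0     1 ]
  [ 0  0   0    -4 ]
Add 4 times R3 to R4.
  [ 1  4  -1     0 ]
  [ 0  0   1  -2/3 ]
  [ 0  0   0     1 ]
  [ 0  0   0     0 ]
Add 2/3 times R3 to R2.
  [ 1  4  -1  0 ]
  [ 0  0   1  0 ]
  [ 0  0   0  1 ]
  [ 0  0   0  0 ]
Add R2 to R1.
  [ 1  4  0  0 ]
  [ 0  0  1  0 ]
  [ 0  0  0  1 ]
  [ 0  0  0  0 ]

[[1, 4, 0, 0], [0, 0, 1, 0], [0, 0, 0, 1], [0, 0, 0, 0]]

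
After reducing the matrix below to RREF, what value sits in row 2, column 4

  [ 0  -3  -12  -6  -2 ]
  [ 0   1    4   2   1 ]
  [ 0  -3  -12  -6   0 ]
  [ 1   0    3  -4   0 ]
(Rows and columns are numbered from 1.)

2

Swap r1 and r4.
  [ 1   0    3  -4   0 ]
  [ 0   1    4   2   1 ]
  [ 0  -3  -12  -6   0 ]
  [ 0  -3  -12  -6  -2 ]
Add 3 times r2 to r3.
  [ 1   0    3  -4   0 ]
  [ 0   1    4   2   1 ]
  [ 0   0    0   0   3 ]
  [ 0  -3  -12  -6  -2 ]
Add 3 times r2 to r4.
  [ 1  0  3  -4  0 ]
  [ 0  1  4   2  1 ]
  [ 0  0  0   0  3 ]
  [ 0  0  0   0  1 ]
Multiply r3 by 1/3.
  [ 1  0  3  -4  0 ]
  [ 0  1  4   2  1 ]
  [ 0  0  0   0  1 ]
  [ 0  0  0   0  1 ]
Subtract r3 from r4.
  [ 1  0  3  -4  0 ]
  [ 0  1  4   2  1 ]
  [ 0  0  0   0  1 ]
  [ 0  0  0   0  0 ]
Subtract r3 from r2.
  [ 1  0  3  -4  0 ]
  [ 0  1  4   2  0 ]
  [ 0  0  0   0  1 ]
  [ 0  0  0   0  0 ]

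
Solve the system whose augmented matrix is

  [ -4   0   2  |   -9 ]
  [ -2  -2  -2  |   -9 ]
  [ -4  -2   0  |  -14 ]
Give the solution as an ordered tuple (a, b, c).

(2, 3, -1/2)

R1 := -1/4·R1
  [  1   0  -1/2  |  9/4 ]
  [ -2  -2    -2  |   -9 ]
  [ -4  -2     0  |  -14 ]
R2 := R2 + 2·R1
  [  1   0  -1/2  |   9/4 ]
  [  0  -2    -3  |  -9/2 ]
  [ -4  -2     0  |   -14 ]
R3 := R3 + 4·R1
  [ 1   0  -1/2  |   9/4 ]
  [ 0  -2    -3  |  -9/2 ]
  [ 0  -2    -2  |    -5 ]
R2 := -1/2·R2
  [ 1   0  -1/2  |  9/4 ]
  [ 0   1   3/2  |  9/4 ]
  [ 0  -2    -2  |   -5 ]
R3 := R3 + 2·R2
  [ 1  0  -1/2  |   9/4 ]
  [ 0  1   3/2  |   9/4 ]
  [ 0  0     1  |  -1/2 ]
R2 := R2 − 3/2·R3
  [ 1  0  -1/2  |   9/4 ]
  [ 0  1     0  |     3 ]
  [ 0  0     1  |  -1/2 ]
R1 := R1 + 1/2·R3
  [ 1  0  0  |     2 ]
  [ 0  1  0  |     3 ]
  [ 0  0  1  |  -1/2 ]
Reading off the last column: a = 2, b = 3, c = -1/2.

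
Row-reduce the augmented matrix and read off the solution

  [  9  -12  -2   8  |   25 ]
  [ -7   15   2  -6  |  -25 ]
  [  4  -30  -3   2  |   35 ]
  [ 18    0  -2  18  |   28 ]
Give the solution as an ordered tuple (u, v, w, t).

Multiply R1 by 1/9.
  [  1  -4/3  -2/9  8/9  |  25/9 ]
  [ -7    15     2   -6  |   -25 ]
  [  4   -30    -3    2  |    35 ]
  [ 18     0    -2   18  |    28 ]
Add 7 times R1 to R2.
  [  1  -4/3  -2/9  8/9  |   25/9 ]
  [  0  17/3   4/9  2/9  |  -50/9 ]
  [  4   -30    -3    2  |     35 ]
  [ 18     0    -2   18  |     28 ]
Subtract 4 times R1 from R3.
  [  1   -4/3   -2/9    8/9  |   25/9 ]
  [  0   17/3    4/9    2/9  |  -50/9 ]
  [  0  -74/3  -19/9  -14/9  |  215/9 ]
  [ 18      0     -2     18  |     28 ]
Subtract 18 times R1 from R4.
  [ 1   -4/3   -2/9    8/9  |   25/9 ]
  [ 0   17/3    4/9    2/9  |  -50/9 ]
  [ 0  -74/3  -19/9  -14/9  |  215/9 ]
  [ 0     24      2      2  |    -22 ]
Multiply R2 by 3/17.
  [ 1   -4/3   -2/9    8/9  |    25/9 ]
  [ 0      1   4/51   2/51  |  -50/51 ]
  [ 0  -74/3  -19/9  -14/9  |   215/9 ]
  [ 0     24      2      2  |     -22 ]
Add 74/3 times R2 to R3.
  [ 1  -4/3   -2/9     8/9  |    25/9 ]
  [ 0     1   4/51    2/51  |  -50/51 ]
  [ 0     0  -3/17  -10/17  |   -5/17 ]
  [ 0    24      2       2  |     -22 ]
Subtract 24 times R2 from R4.
  [ 1  -4/3   -2/9     8/9  |    25/9 ]
  [ 0     1   4/51    2/51  |  -50/51 ]
  [ 0     0  -3/17  -10/17  |   -5/17 ]
  [ 0     0   2/17   18/17  |   26/17 ]
Multiply R3 by -17/3.
  [ 1  -4/3  -2/9    8/9  |    25/9 ]
  [ 0     1  4/51   2/51  |  -50/51 ]
  [ 0     0     1   10/3  |     5/3 ]
  [ 0     0  2/17  18/17  |   26/17 ]
Subtract 2/17 times R3 from R4.
  [ 1  -4/3  -2/9   8/9  |    25/9 ]
  [ 0     1  4/51  2/51  |  -50/51 ]
  [ 0     0     1  10/3  |     5/3 ]
  [ 0     0     0   2/3  |     4/3 ]
Multiply R4 by 3/2.
  [ 1  -4/3  -2/9   8/9  |    25/9 ]
  [ 0     1  4/51  2/51  |  -50/51 ]
  [ 0     0     1  10/3  |     5/3 ]
  [ 0     0     0     1  |       2 ]
Subtract 10/3 times R4 from R3.
  [ 1  -4/3  -2/9   8/9  |    25/9 ]
  [ 0     1  4/51  2/51  |  -50/51 ]
  [ 0     0     1     0  |      -5 ]
  [ 0     0     0     1  |       2 ]
Subtract 2/51 times R4 from R2.
  [ 1  -4/3  -2/9  8/9  |    25/9 ]
  [ 0     1  4/51    0  |  -18/17 ]
  [ 0     0     1    0  |      -5 ]
  [ 0     0     0    1  |       2 ]
Subtract 8/9 times R4 from R1.
  [ 1  -4/3  -2/9  0  |       1 ]
  [ 0     1  4/51  0  |  -18/17 ]
  [ 0     0     1  0  |      -5 ]
  [ 0     0     0  1  |       2 ]
Subtract 4/51 times R3 from R2.
  [ 1  -4/3  -2/9  0  |     1 ]
  [ 0     1     0  0  |  -2/3 ]
  [ 0     0     1  0  |    -5 ]
  [ 0     0     0  1  |     2 ]
Add 2/9 times R3 to R1.
  [ 1  -4/3  0  0  |  -1/9 ]
  [ 0     1  0  0  |  -2/3 ]
  [ 0     0  1  0  |    -5 ]
  [ 0     0  0  1  |     2 ]
Add 4/3 times R2 to R1.
  [ 1  0  0  0  |    -1 ]
  [ 0  1  0  0  |  -2/3 ]
  [ 0  0  1  0  |    -5 ]
  [ 0  0  0  1  |     2 ]
Reading off the last column: u = -1, v = -2/3, w = -5, t = 2.

(-1, -2/3, -5, 2)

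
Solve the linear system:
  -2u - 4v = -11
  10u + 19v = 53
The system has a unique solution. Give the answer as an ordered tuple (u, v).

Form the augmented matrix and row-reduce:
  [ -2  -4  |  -11 ]
  [ 10  19  |   53 ]
Multiply ρ1 by -1/2.
Subtract 10 times ρ1 from ρ2.
Multiply ρ2 by -1.
Subtract 2 times ρ2 from ρ1.
Reading off the last column: u = 3/2, v = 2.

(3/2, 2)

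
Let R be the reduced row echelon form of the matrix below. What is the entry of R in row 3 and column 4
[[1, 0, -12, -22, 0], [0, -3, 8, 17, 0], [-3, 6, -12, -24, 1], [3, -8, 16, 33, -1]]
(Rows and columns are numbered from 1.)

7/4

r3 → r3 + 3·r1
r4 → r4 − 3·r1
r2 → -1/3·r2
r3 → r3 − 6·r2
r4 → r4 + 8·r2
r3 → -1/32·r3
r4 → r4 − 92/3·r3
r4 → -24·r4
r3 → r3 + 1/32·r4
r2 → r2 + 8/3·r3
r1 → r1 + 12·r3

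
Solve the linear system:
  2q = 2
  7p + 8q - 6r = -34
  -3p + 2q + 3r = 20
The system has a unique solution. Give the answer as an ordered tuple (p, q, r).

Form the augmented matrix and row-reduce:
  [  0  2   0  |    2 ]
  [  7  8  -6  |  -34 ]
  [ -3  2   3  |   20 ]
R1 <-> R2
  [  7  8  -6  |  -34 ]
  [  0  2   0  |    2 ]
  [ -3  2   3  |   20 ]
R1 → 1/7·R1
  [  1  8/7  -6/7  |  -34/7 ]
  [  0    2     0  |      2 ]
  [ -3    2     3  |     20 ]
R3 → R3 + 3·R1
  [ 1   8/7  -6/7  |  -34/7 ]
  [ 0     2     0  |      2 ]
  [ 0  38/7   3/7  |   38/7 ]
R2 → 1/2·R2
  [ 1   8/7  -6/7  |  -34/7 ]
  [ 0     1     0  |      1 ]
  [ 0  38/7   3/7  |   38/7 ]
R3 → R3 − 38/7·R2
  [ 1  8/7  -6/7  |  -34/7 ]
  [ 0    1     0  |      1 ]
  [ 0    0   3/7  |      0 ]
R3 → 7/3·R3
  [ 1  8/7  -6/7  |  -34/7 ]
  [ 0    1     0  |      1 ]
  [ 0    0     1  |      0 ]
R1 → R1 + 6/7·R3
  [ 1  8/7  0  |  -34/7 ]
  [ 0    1  0  |      1 ]
  [ 0    0  1  |      0 ]
R1 → R1 − 8/7·R2
  [ 1  0  0  |  -6 ]
  [ 0  1  0  |   1 ]
  [ 0  0  1  |   0 ]
Reading off the last column: p = -6, q = 1, r = 0.

(-6, 1, 0)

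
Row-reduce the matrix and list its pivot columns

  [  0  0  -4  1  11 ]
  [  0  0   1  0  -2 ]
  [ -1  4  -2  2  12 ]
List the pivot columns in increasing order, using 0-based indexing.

ρ1 ↔ ρ3
  [ -1  4  -2  2  12 ]
  [  0  0   1  0  -2 ]
  [  0  0  -4  1  11 ]
ρ1 -> -1·ρ1
  [ 1  -4   2  -2  -12 ]
  [ 0   0   1   0   -2 ]
  [ 0   0  -4   1   11 ]
ρ3 -> ρ3 + 4·ρ2
  [ 1  -4  2  -2  -12 ]
  [ 0   0  1   0   -2 ]
  [ 0   0  0   1    3 ]
ρ1 -> ρ1 + 2·ρ3
  [ 1  -4  2  0  -6 ]
  [ 0   0  1  0  -2 ]
  [ 0   0  0  1   3 ]
ρ1 -> ρ1 − 2·ρ2
  [ 1  -4  0  0  -2 ]
  [ 0   0  1  0  -2 ]
  [ 0   0  0  1   3 ]
Pivot columns are the columns containing a leading 1.

0, 2, 3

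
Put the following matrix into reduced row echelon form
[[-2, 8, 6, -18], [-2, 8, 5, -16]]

[[1, -4, 0, 3], [0, 0, 1, -2]]

ρ1 := -1/2·ρ1
  [  1  -4  -3    9 ]
  [ -2   8   5  -16 ]
ρ2 := ρ2 + 2·ρ1
  [ 1  -4  -3  9 ]
  [ 0   0  -1  2 ]
ρ2 := -1·ρ2
  [ 1  -4  -3   9 ]
  [ 0   0   1  -2 ]
ρ1 := ρ1 + 3·ρ2
  [ 1  -4  0   3 ]
  [ 0   0  1  -2 ]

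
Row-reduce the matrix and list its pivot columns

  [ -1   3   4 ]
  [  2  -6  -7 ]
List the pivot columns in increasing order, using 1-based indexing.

1, 3

R1 := -1·R1
  [ 1  -3  -4 ]
  [ 2  -6  -7 ]
R2 := R2 − 2·R1
  [ 1  -3  -4 ]
  [ 0   0   1 ]
R1 := R1 + 4·R2
  [ 1  -3  0 ]
  [ 0   0  1 ]
Pivot columns are the columns containing a leading 1.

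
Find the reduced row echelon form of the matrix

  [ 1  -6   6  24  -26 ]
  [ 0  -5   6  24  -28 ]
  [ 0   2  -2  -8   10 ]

[[1, 0, 0, 0, 4], [0, 1, 0, 0, 2], [0, 0, 1, 4, -3]]

R2 := -1/5·R2
  [ 1  -6     6     24   -26 ]
  [ 0   1  -6/5  -24/5  28/5 ]
  [ 0   2    -2     -8    10 ]
R3 := R3 − 2·R2
  [ 1  -6     6     24   -26 ]
  [ 0   1  -6/5  -24/5  28/5 ]
  [ 0   0   2/5    8/5  -6/5 ]
R3 := 5/2·R3
  [ 1  -6     6     24   -26 ]
  [ 0   1  -6/5  -24/5  28/5 ]
  [ 0   0     1      4    -3 ]
R2 := R2 + 6/5·R3
  [ 1  -6  6  24  -26 ]
  [ 0   1  0   0    2 ]
  [ 0   0  1   4   -3 ]
R1 := R1 − 6·R3
  [ 1  -6  0  0  -8 ]
  [ 0   1  0  0   2 ]
  [ 0   0  1  4  -3 ]
R1 := R1 + 6·R2
  [ 1  0  0  0   4 ]
  [ 0  1  0  0   2 ]
  [ 0  0  1  4  -3 ]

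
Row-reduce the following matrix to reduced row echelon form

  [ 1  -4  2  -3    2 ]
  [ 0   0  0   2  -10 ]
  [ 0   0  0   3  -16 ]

[[1, -4, 2, 0, 0], [0, 0, 0, 1, 0], [0, 0, 0, 0, 1]]

R2 ← 1/2·R2
  [ 1  -4  2  -3    2 ]
  [ 0   0  0   1   -5 ]
  [ 0   0  0   3  -16 ]
R3 ← R3 − 3·R2
  [ 1  -4  2  -3   2 ]
  [ 0   0  0   1  -5 ]
  [ 0   0  0   0  -1 ]
R3 ← -1·R3
  [ 1  -4  2  -3   2 ]
  [ 0   0  0   1  -5 ]
  [ 0   0  0   0   1 ]
R2 ← R2 + 5·R3
  [ 1  -4  2  -3  2 ]
  [ 0   0  0   1  0 ]
  [ 0   0  0   0  1 ]
R1 ← R1 − 2·R3
  [ 1  -4  2  -3  0 ]
  [ 0   0  0   1  0 ]
  [ 0   0  0   0  1 ]
R1 ← R1 + 3·R2
  [ 1  -4  2  0  0 ]
  [ 0   0  0  1  0 ]
  [ 0   0  0  0  1 ]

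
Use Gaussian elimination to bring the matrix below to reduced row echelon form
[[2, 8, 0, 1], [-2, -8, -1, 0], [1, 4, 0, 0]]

R1 := 1/2·R1
  [  1   4   0  1/2 ]
  [ -2  -8  -1    0 ]
  [  1   4   0    0 ]
R2 := R2 + 2·R1
  [ 1  4   0  1/2 ]
  [ 0  0  -1    1 ]
  [ 1  4   0    0 ]
R3 := R3 − R1
  [ 1  4   0   1/2 ]
  [ 0  0  -1     1 ]
  [ 0  0   0  -1/2 ]
R2 := -1·R2
  [ 1  4  0   1/2 ]
  [ 0  0  1    -1 ]
  [ 0  0  0  -1/2 ]
R3 := -2·R3
  [ 1  4  0  1/2 ]
  [ 0  0  1   -1 ]
  [ 0  0  0    1 ]
R2 := R2 + R3
  [ 1  4  0  1/2 ]
  [ 0  0  1    0 ]
  [ 0  0  0    1 ]
R1 := R1 − 1/2·R3
  [ 1  4  0  0 ]
  [ 0  0  1  0 ]
  [ 0  0  0  1 ]

[[1, 4, 0, 0], [0, 0, 1, 0], [0, 0, 0, 1]]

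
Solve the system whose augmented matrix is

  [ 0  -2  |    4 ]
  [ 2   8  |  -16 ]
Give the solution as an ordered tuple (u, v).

(0, -2)

Swap R1 and R2.
Multiply R1 by 1/2.
Multiply R2 by -1/2.
Subtract 4 times R2 from R1.
Reading off the last column: u = 0, v = -2.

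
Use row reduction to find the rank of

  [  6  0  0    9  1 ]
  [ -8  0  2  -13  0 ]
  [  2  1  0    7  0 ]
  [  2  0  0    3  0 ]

rank = 4

r1 ← 1/6·r1
  [  1  0  0  3/2  1/6 ]
  [ -8  0  2  -13    0 ]
  [  2  1  0    7    0 ]
  [  2  0  0    3    0 ]
r2 ← r2 + 8·r1
  [ 1  0  0  3/2  1/6 ]
  [ 0  0  2   -1  4/3 ]
  [ 2  1  0    7    0 ]
  [ 2  0  0    3    0 ]
r3 ← r3 − 2·r1
  [ 1  0  0  3/2   1/6 ]
  [ 0  0  2   -1   4/3 ]
  [ 0  1  0    4  -1/3 ]
  [ 2  0  0    3     0 ]
r4 ← r4 − 2·r1
  [ 1  0  0  3/2   1/6 ]
  [ 0  0  2   -1   4/3 ]
  [ 0  1  0    4  -1/3 ]
  [ 0  0  0    0  -1/3 ]
r2 <=> r3
  [ 1  0  0  3/2   1/6 ]
  [ 0  1  0    4  -1/3 ]
  [ 0  0  2   -1   4/3 ]
  [ 0  0  0    0  -1/3 ]
r3 ← 1/2·r3
  [ 1  0  0   3/2   1/6 ]
  [ 0  1  0     4  -1/3 ]
  [ 0  0  1  -1/2   2/3 ]
  [ 0  0  0     0  -1/3 ]
r4 ← -3·r4
  [ 1  0  0   3/2   1/6 ]
  [ 0  1  0     4  -1/3 ]
  [ 0  0  1  -1/2   2/3 ]
  [ 0  0  0     0     1 ]
r3 ← r3 − 2/3·r4
  [ 1  0  0   3/2   1/6 ]
  [ 0  1  0     4  -1/3 ]
  [ 0  0  1  -1/2     0 ]
  [ 0  0  0     0     1 ]
r2 ← r2 + 1/3·r4
  [ 1  0  0   3/2  1/6 ]
  [ 0  1  0     4    0 ]
  [ 0  0  1  -1/2    0 ]
  [ 0  0  0     0    1 ]
r1 ← r1 − 1/6·r4
  [ 1  0  0   3/2  0 ]
  [ 0  1  0     4  0 ]
  [ 0  0  1  -1/2  0 ]
  [ 0  0  0     0  1 ]
The reduced form has 4 nonzero rows.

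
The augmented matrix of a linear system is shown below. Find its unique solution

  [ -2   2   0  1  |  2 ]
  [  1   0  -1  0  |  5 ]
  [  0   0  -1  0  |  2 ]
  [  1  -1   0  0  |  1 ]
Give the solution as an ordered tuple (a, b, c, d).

R1 := -1/2·R1
  [ 1  -1   0  -1/2  |  -1 ]
  [ 1   0  -1     0  |   5 ]
  [ 0   0  -1     0  |   2 ]
  [ 1  -1   0     0  |   1 ]
R2 := R2 − R1
  [ 1  -1   0  -1/2  |  -1 ]
  [ 0   1  -1   1/2  |   6 ]
  [ 0   0  -1     0  |   2 ]
  [ 1  -1   0     0  |   1 ]
R4 := R4 − R1
  [ 1  -1   0  -1/2  |  -1 ]
  [ 0   1  -1   1/2  |   6 ]
  [ 0   0  -1     0  |   2 ]
  [ 0   0   0   1/2  |   2 ]
R3 := -1·R3
  [ 1  -1   0  -1/2  |  -1 ]
  [ 0   1  -1   1/2  |   6 ]
  [ 0   0   1     0  |  -2 ]
  [ 0   0   0   1/2  |   2 ]
R4 := 2·R4
  [ 1  -1   0  -1/2  |  -1 ]
  [ 0   1  -1   1/2  |   6 ]
  [ 0   0   1     0  |  -2 ]
  [ 0   0   0     1  |   4 ]
R2 := R2 − 1/2·R4
  [ 1  -1   0  -1/2  |  -1 ]
  [ 0   1  -1     0  |   4 ]
  [ 0   0   1     0  |  -2 ]
  [ 0   0   0     1  |   4 ]
R1 := R1 + 1/2·R4
  [ 1  -1   0  0  |   1 ]
  [ 0   1  -1  0  |   4 ]
  [ 0   0   1  0  |  -2 ]
  [ 0   0   0  1  |   4 ]
R2 := R2 + R3
  [ 1  -1  0  0  |   1 ]
  [ 0   1  0  0  |   2 ]
  [ 0   0  1  0  |  -2 ]
  [ 0   0  0  1  |   4 ]
R1 := R1 + R2
  [ 1  0  0  0  |   3 ]
  [ 0  1  0  0  |   2 ]
  [ 0  0  1  0  |  -2 ]
  [ 0  0  0  1  |   4 ]
Reading off the last column: a = 3, b = 2, c = -2, d = 4.

(3, 2, -2, 4)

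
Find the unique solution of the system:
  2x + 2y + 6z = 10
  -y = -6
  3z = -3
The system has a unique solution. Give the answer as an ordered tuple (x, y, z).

(2, 6, -1)

Form the augmented matrix and row-reduce:
  [ 2   2  6  |  10 ]
  [ 0  -1  0  |  -6 ]
  [ 0   0  3  |  -3 ]
ρ1 -> 1/2·ρ1
  [ 1   1  3  |   5 ]
  [ 0  -1  0  |  -6 ]
  [ 0   0  3  |  -3 ]
ρ2 -> -1·ρ2
  [ 1  1  3  |   5 ]
  [ 0  1  0  |   6 ]
  [ 0  0  3  |  -3 ]
ρ3 -> 1/3·ρ3
  [ 1  1  3  |   5 ]
  [ 0  1  0  |   6 ]
  [ 0  0  1  |  -1 ]
ρ1 -> ρ1 − 3·ρ3
  [ 1  1  0  |   8 ]
  [ 0  1  0  |   6 ]
  [ 0  0  1  |  -1 ]
ρ1 -> ρ1 − ρ2
  [ 1  0  0  |   2 ]
  [ 0  1  0  |   6 ]
  [ 0  0  1  |  -1 ]
Reading off the last column: x = 2, y = 6, z = -1.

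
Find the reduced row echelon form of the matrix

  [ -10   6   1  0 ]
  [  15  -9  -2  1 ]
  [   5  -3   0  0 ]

ρ1 -> -1/10·ρ1
  [  1  -3/5  -1/10  0 ]
  [ 15    -9     -2  1 ]
  [  5    -3      0  0 ]
ρ2 -> ρ2 − 15·ρ1
  [ 1  -3/5  -1/10  0 ]
  [ 0     0   -1/2  1 ]
  [ 5    -3      0  0 ]
ρ3 -> ρ3 − 5·ρ1
  [ 1  -3/5  -1/10  0 ]
  [ 0     0   -1/2  1 ]
  [ 0     0    1/2  0 ]
ρ2 -> -2·ρ2
  [ 1  -3/5  -1/10   0 ]
  [ 0     0      1  -2 ]
  [ 0     0    1/2   0 ]
ρ3 -> ρ3 − 1/2·ρ2
  [ 1  -3/5  -1/10   0 ]
  [ 0     0      1  -2 ]
  [ 0     0      0   1 ]
ρ2 -> ρ2 + 2·ρ3
  [ 1  -3/5  -1/10  0 ]
  [ 0     0      1  0 ]
  [ 0     0      0  1 ]
ρ1 -> ρ1 + 1/10·ρ2
  [ 1  -3/5  0  0 ]
  [ 0     0  1  0 ]
  [ 0     0  0  1 ]

[[1, -3/5, 0, 0], [0, 0, 1, 0], [0, 0, 0, 1]]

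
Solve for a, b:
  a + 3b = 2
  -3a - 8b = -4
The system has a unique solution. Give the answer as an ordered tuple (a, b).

(-4, 2)

Form the augmented matrix and row-reduce:
  [  1   3  |   2 ]
  [ -3  -8  |  -4 ]
R2 ← R2 + 3·R1
R1 ← R1 − 3·R2
Reading off the last column: a = -4, b = 2.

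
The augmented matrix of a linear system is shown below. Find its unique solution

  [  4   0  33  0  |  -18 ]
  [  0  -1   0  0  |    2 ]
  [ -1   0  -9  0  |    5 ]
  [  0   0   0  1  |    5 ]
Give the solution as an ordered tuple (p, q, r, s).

r1 := 1/4·r1
  [  1   0  33/4  0  |  -9/2 ]
  [  0  -1     0  0  |     2 ]
  [ -1   0    -9  0  |     5 ]
  [  0   0     0  1  |     5 ]
r3 := r3 + r1
  [ 1   0  33/4  0  |  -9/2 ]
  [ 0  -1     0  0  |     2 ]
  [ 0   0  -3/4  0  |   1/2 ]
  [ 0   0     0  1  |     5 ]
r2 := -1·r2
  [ 1  0  33/4  0  |  -9/2 ]
  [ 0  1     0  0  |    -2 ]
  [ 0  0  -3/4  0  |   1/2 ]
  [ 0  0     0  1  |     5 ]
r3 := -4/3·r3
  [ 1  0  33/4  0  |  -9/2 ]
  [ 0  1     0  0  |    -2 ]
  [ 0  0     1  0  |  -2/3 ]
  [ 0  0     0  1  |     5 ]
r1 := r1 − 33/4·r3
  [ 1  0  0  0  |     1 ]
  [ 0  1  0  0  |    -2 ]
  [ 0  0  1  0  |  -2/3 ]
  [ 0  0  0  1  |     5 ]
Reading off the last column: p = 1, q = -2, r = -2/3, s = 5.

(1, -2, -2/3, 5)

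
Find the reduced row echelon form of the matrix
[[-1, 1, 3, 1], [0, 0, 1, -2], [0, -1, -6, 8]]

[[1, 0, 0, -3], [0, 1, 0, 4], [0, 0, 1, -2]]

R1 → -1·R1
  [ 1  -1  -3  -1 ]
  [ 0   0   1  -2 ]
  [ 0  -1  -6   8 ]
R2 <-> R3
  [ 1  -1  -3  -1 ]
  [ 0  -1  -6   8 ]
  [ 0   0   1  -2 ]
R2 → -1·R2
  [ 1  -1  -3  -1 ]
  [ 0   1   6  -8 ]
  [ 0   0   1  -2 ]
R2 → R2 − 6·R3
  [ 1  -1  -3  -1 ]
  [ 0   1   0   4 ]
  [ 0   0   1  -2 ]
R1 → R1 + 3·R3
  [ 1  -1  0  -7 ]
  [ 0   1  0   4 ]
  [ 0   0  1  -2 ]
R1 → R1 + R2
  [ 1  0  0  -3 ]
  [ 0  1  0   4 ]
  [ 0  0  1  -2 ]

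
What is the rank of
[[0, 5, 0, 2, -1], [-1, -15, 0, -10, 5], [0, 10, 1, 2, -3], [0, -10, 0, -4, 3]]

ρ1 <-> ρ2
  [ -1  -15  0  -10   5 ]
  [  0    5  0    2  -1 ]
  [  0   10  1    2  -3 ]
  [  0  -10  0   -4   3 ]
ρ1 -> -1·ρ1
  [ 1   15  0  10  -5 ]
  [ 0    5  0   2  -1 ]
  [ 0   10  1   2  -3 ]
  [ 0  -10  0  -4   3 ]
ρ2 -> 1/5·ρ2
  [ 1   15  0   10    -5 ]
  [ 0    1  0  2/5  -1/5 ]
  [ 0   10  1    2    -3 ]
  [ 0  -10  0   -4     3 ]
ρ3 -> ρ3 − 10·ρ2
  [ 1   15  0   10    -5 ]
  [ 0    1  0  2/5  -1/5 ]
  [ 0    0  1   -2    -1 ]
  [ 0  -10  0   -4     3 ]
ρ4 -> ρ4 + 10·ρ2
  [ 1  15  0   10    -5 ]
  [ 0   1  0  2/5  -1/5 ]
  [ 0   0  1   -2    -1 ]
  [ 0   0  0    0     1 ]
ρ3 -> ρ3 + ρ4
  [ 1  15  0   10    -5 ]
  [ 0   1  0  2/5  -1/5 ]
  [ 0   0  1   -2     0 ]
  [ 0   0  0    0     1 ]
ρ2 -> ρ2 + 1/5·ρ4
  [ 1  15  0   10  -5 ]
  [ 0   1  0  2/5   0 ]
  [ 0   0  1   -2   0 ]
  [ 0   0  0    0   1 ]
ρ1 -> ρ1 + 5·ρ4
  [ 1  15  0   10  0 ]
  [ 0   1  0  2/5  0 ]
  [ 0   0  1   -2  0 ]
  [ 0   0  0    0  1 ]
ρ1 -> ρ1 − 15·ρ2
  [ 1  0  0    4  0 ]
  [ 0  1  0  2/5  0 ]
  [ 0  0  1   -2  0 ]
  [ 0  0  0    0  1 ]
The reduced form has 4 nonzero rows.

rank = 4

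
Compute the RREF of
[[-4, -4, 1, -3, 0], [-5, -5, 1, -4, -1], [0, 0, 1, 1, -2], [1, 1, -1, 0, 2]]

[[1, 1, 0, 1, 0], [0, 0, 1, 1, 0], [0, 0, 0, 0, 1], [0, 0, 0, 0, 0]]

R1 -> -1/4·R1
  [  1   1  -1/4  3/4   0 ]
  [ -5  -5     1   -4  -1 ]
  [  0   0     1    1  -2 ]
  [  1   1    -1    0   2 ]
R2 -> R2 + 5·R1
  [ 1  1  -1/4   3/4   0 ]
  [ 0  0  -1/4  -1/4  -1 ]
  [ 0  0     1     1  -2 ]
  [ 1  1    -1     0   2 ]
R4 -> R4 − R1
  [ 1  1  -1/4   3/4   0 ]
  [ 0  0  -1/4  -1/4  -1 ]
  [ 0  0     1     1  -2 ]
  [ 0  0  -3/4  -3/4   2 ]
R2 -> -4·R2
  [ 1  1  -1/4   3/4   0 ]
  [ 0  0     1     1   4 ]
  [ 0  0     1     1  -2 ]
  [ 0  0  -3/4  -3/4   2 ]
R3 -> R3 − R2
  [ 1  1  -1/4   3/4   0 ]
  [ 0  0     1     1   4 ]
  [ 0  0     0     0  -6 ]
  [ 0  0  -3/4  -3/4   2 ]
R4 -> R4 + 3/4·R2
  [ 1  1  -1/4  3/4   0 ]
  [ 0  0     1    1   4 ]
  [ 0  0     0    0  -6 ]
  [ 0  0     0    0   5 ]
R3 -> -1/6·R3
  [ 1  1  -1/4  3/4  0 ]
  [ 0  0     1    1  4 ]
  [ 0  0     0    0  1 ]
  [ 0  0     0    0  5 ]
R4 -> R4 − 5·R3
  [ 1  1  -1/4  3/4  0 ]
  [ 0  0     1    1  4 ]
  [ 0  0     0    0  1 ]
  [ 0  0     0    0  0 ]
R2 -> R2 − 4·R3
  [ 1  1  -1/4  3/4  0 ]
  [ 0  0     1    1  0 ]
  [ 0  0     0    0  1 ]
  [ 0  0     0    0  0 ]
R1 -> R1 + 1/4·R2
  [ 1  1  0  1  0 ]
  [ 0  0  1  1  0 ]
  [ 0  0  0  0  1 ]
  [ 0  0  0  0  0 ]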